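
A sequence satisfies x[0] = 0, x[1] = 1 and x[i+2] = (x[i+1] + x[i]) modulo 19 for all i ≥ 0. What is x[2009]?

13

Listing terms: x[0] = 0, x[1] = 1, x[2] = 1, x[3] = 2, x[4] = 3, x[5] = 5, x[6] = 8, x[7] = 13, x[8] = 2, x[9] = 15, x[10] = 17, x[11] = 13, x[12] = 11, x[13] = 5, x[14] = 16, x[15] = 2, x[16] = 18, x[17] = 1, x[18] = 0, x[19] = 1.
Since (x[18], x[19]) = (x[0], x[1]) = (0, 1) (two consecutive terms determine the rest), the sequence is periodic with period 18.
So x[2009] = x[0 + ((2009-0) mod 18)] = x[11] = 13.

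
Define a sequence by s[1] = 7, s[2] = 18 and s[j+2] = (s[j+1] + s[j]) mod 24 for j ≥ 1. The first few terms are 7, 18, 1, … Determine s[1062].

15

Computing terms: s[1] = 7; s[2] = 18; s[3] = 1; s[4] = 19; s[5] = 20; s[6] = 15; s[7] = 11; s[8] = 2; s[9] = 13; s[10] = 15; s[11] = 4; s[12] = 19; s[13] = 23; s[14] = 18; s[15] = 17; s[16] = 11; s[17] = 4; s[18] = 15; s[19] = 19; s[20] = 10; s[21] = 5; s[22] = 15; s[23] = 20; s[24] = 11; s[25] = 7; s[26] = 18.
Since (s[25], s[26]) = (s[1], s[2]) = (7, 18) (two consecutive terms determine the rest), the sequence is periodic with period 24.
So s[1062] = s[1 + ((1062-1) mod 24)] = s[6] = 15.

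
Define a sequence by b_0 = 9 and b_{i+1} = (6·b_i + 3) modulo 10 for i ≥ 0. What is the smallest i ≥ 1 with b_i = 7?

1

Computing terms: b_0 = 9; b_1 = 7; b_2 = 5; b_3 = 3; b_4 = 1; b_5 = 9.
Since b_5 = b_0 = 9, the sequence is periodic with period 5.
The value 7 first appears (with i ≥ 1) at b_1.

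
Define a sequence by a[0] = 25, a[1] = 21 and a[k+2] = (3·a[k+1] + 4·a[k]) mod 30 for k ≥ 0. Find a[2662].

13

Listing terms: a[0] = 25, a[1] = 21, a[2] = 13, a[3] = 3, a[4] = 1, a[5] = 15, a[6] = 19, a[7] = 27, a[8] = 7, a[9] = 9, a[10] = 25, a[11] = 21.
The sequence repeats with period 10.
So a[2662] = a[0 + ((2662-0) mod 10)] = a[2] = 13.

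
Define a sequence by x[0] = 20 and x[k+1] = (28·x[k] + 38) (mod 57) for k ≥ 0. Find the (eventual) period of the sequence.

We have x[0] = 20; x[1] = 28; x[2] = 24; x[3] = 26; x[4] = 25; x[5] = 54; x[6] = 11; x[7] = 4; x[8] = 36; x[9] = 20.
Since x[9] = x[0] = 20, the sequence is periodic with period 9.

9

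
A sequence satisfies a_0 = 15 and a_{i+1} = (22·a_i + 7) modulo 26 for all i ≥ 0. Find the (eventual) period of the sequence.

3

We have a_0 = 15,  a_1 = 25,  a_2 = 11,  a_3 = 15.
Since a_3 = a_0 = 15, the sequence is periodic with period 3.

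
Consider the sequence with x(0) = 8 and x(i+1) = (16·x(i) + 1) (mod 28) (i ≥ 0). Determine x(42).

Computing terms: x(0) = 8,  x(1) = 17,  x(2) = 21,  x(3) = 1,  x(4) = 17.
Since x(4) = x(1) = 17, the sequence is eventually periodic: after a pre-period of length 1 it cycles with period 3.
For i ≥ 1, x(i) depends only on (i - 1) mod 3. (42 - 1) mod 3 = 2, so x(42) = x(3) = 1.

1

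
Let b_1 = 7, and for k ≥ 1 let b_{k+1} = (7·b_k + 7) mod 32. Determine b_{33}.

Computing terms: b_1 = 7,  b_2 = 24,  b_3 = 15,  b_4 = 16,  b_5 = 23,  b_6 = 8,  b_7 = 31,  b_8 = 0,  b_9 = 7.
Since b_9 = b_1 = 7, the sequence is periodic with period 8.
So b_{33} = b_{1 + ((33-1) mod 8)} = b_1 = 7.

7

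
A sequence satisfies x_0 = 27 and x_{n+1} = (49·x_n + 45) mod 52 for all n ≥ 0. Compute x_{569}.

32

Listing terms: x_0 = 27, x_1 = 16, x_2 = 49, x_3 = 2, x_4 = 39, x_5 = 32, x_6 = 1, x_7 = 42, x_8 = 23, x_9 = 28, x_{10} = 13, x_{11} = 6, x_{12} = 27.
Since x_{12} = x_0 = 27, the sequence is periodic with period 12.
(569 - 0) mod 12 = 5, so x_{569} = x_5 = 32.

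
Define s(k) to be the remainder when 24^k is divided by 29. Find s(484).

We have s(0) = 1,  s(1) = 24,  s(2) = 25,  s(3) = 20,  s(4) = 16,  s(5) = 7,  s(6) = 23,  s(7) = 1.
The sequence repeats with period 7.
So s(484) = s(0 + ((484-0) mod 7)) = s(1) = 24.

24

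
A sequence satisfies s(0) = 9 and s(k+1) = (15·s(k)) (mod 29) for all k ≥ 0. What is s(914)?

Computing terms: s(0) = 9, s(1) = 19, s(2) = 24, s(3) = 12, s(4) = 6, s(5) = 3, s(6) = 16, s(7) = 8, s(8) = 4, s(9) = 2, s(10) = 1, s(11) = 15, s(12) = 22, s(13) = 11, s(14) = 20, s(15) = 10, s(16) = 5, s(17) = 17, s(18) = 23, s(19) = 26, s(20) = 13, s(21) = 21, s(22) = 25, s(23) = 27, s(24) = 28, s(25) = 14, s(26) = 7, s(27) = 18, s(28) = 9.
The sequence repeats with period 28.
(914 - 0) mod 28 = 18, so s(914) = s(18) = 23.

23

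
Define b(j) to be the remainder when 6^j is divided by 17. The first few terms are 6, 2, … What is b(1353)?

11

Listing terms: b(1) = 6; b(2) = 2; b(3) = 12; b(4) = 4; b(5) = 7; b(6) = 8; b(7) = 14; b(8) = 16; b(9) = 11; b(10) = 15; b(11) = 5; b(12) = 13; b(13) = 10; b(14) = 9; b(15) = 3; b(16) = 1; b(17) = 6.
The sequence repeats with period 16.
So b(1353) = b(1 + ((1353-1) mod 16)) = b(9) = 11.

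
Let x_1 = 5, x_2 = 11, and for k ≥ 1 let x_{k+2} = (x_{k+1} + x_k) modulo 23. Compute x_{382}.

7

Computing terms: x_1 = 5,  x_2 = 11,  x_3 = 16,  x_4 = 4,  x_5 = 20,  x_6 = 1,  x_7 = 21,  x_8 = 22,  x_9 = 20,  x_{10} = 19,  x_{11} = 16,  x_{12} = 12,  x_{13} = 5,  x_{14} = 17,  x_{15} = 22,  x_{16} = 16,  x_{17} = 15,  x_{18} = 8,  x_{19} = 0,  x_{20} = 8,  x_{21} = 8,  x_{22} = 16,  x_{23} = 1,  x_{24} = 17,  x_{25} = 18,  x_{26} = 12,  x_{27} = 7,  x_{28} = 19,  x_{29} = 3,  x_{30} = 22,  x_{31} = 2,  x_{32} = 1,  x_{33} = 3,  x_{34} = 4,  x_{35} = 7,  x_{36} = 11,  x_{37} = 18,  x_{38} = 6,  x_{39} = 1,  x_{40} = 7,  x_{41} = 8,  x_{42} = 15,  x_{43} = 0,  x_{44} = 15,  x_{45} = 15,  x_{46} = 7,  x_{47} = 22,  x_{48} = 6,  x_{49} = 5,  x_{50} = 11.
Since (x_{49}, x_{50}) = (x_1, x_2) = (5, 11) (two consecutive terms determine the rest), the sequence is periodic with period 48.
(382 - 1) mod 48 = 45, so x_{382} = x_{46} = 7.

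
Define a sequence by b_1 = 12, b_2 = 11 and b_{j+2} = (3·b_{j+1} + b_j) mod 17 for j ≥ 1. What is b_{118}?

14

Computing terms: b_1 = 12,  b_2 = 11,  b_3 = 11,  b_4 = 10,  b_5 = 7,  b_6 = 14,  b_7 = 15,  b_8 = 8,  b_9 = 5,  b_{10} = 6,  b_{11} = 6,  b_{12} = 7,  b_{13} = 10,  b_{14} = 3,  b_{15} = 2,  b_{16} = 9,  b_{17} = 12,  b_{18} = 11.
Since (b_{17}, b_{18}) = (b_1, b_2) = (12, 11) (two consecutive terms determine the rest), the sequence is periodic with period 16.
(118 - 1) mod 16 = 5, so b_{118} = b_6 = 14.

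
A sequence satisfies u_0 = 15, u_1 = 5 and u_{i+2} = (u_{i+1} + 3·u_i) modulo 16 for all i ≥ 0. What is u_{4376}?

10

We have u_0 = 15,  u_1 = 5,  u_2 = 2,  u_3 = 1,  u_4 = 7,  u_5 = 10,  u_6 = 15,  u_7 = 13,  u_8 = 10,  u_9 = 1,  u_{10} = 15,  u_{11} = 2,  u_{12} = 15,  u_{13} = 5.
The sequence repeats with period 12.
So u_{4376} = u_{0 + ((4376-0) mod 12)} = u_8 = 10.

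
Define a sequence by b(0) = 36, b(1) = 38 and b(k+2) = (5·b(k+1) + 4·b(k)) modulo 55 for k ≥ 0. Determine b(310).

We have b(0) = 36, b(1) = 38, b(2) = 4, b(3) = 7, b(4) = 51, b(5) = 8, b(6) = 24, b(7) = 42, b(8) = 31, b(9) = 48, b(10) = 34, b(11) = 32, b(12) = 21, b(13) = 13, b(14) = 39, b(15) = 27, b(16) = 16, b(17) = 23, b(18) = 14, b(19) = 52, b(20) = 41, b(21) = 28, b(22) = 29, b(23) = 37, b(24) = 26, b(25) = 3, b(26) = 9, b(27) = 2, b(28) = 46, b(29) = 18, b(30) = 54, b(31) = 12, b(32) = 1, b(33) = 53, b(34) = 49, b(35) = 17, b(36) = 6, b(37) = 43, b(38) = 19, b(39) = 47, b(40) = 36, b(41) = 38.
The sequence repeats with period 40.
So b(310) = b(0 + ((310-0) mod 40)) = b(30) = 54.

54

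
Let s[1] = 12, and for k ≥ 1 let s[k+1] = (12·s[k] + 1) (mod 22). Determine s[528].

11

s[1] = 12; s[2] = 13; s[3] = 3; s[4] = 15; s[5] = 5; s[6] = 17; s[7] = 7; s[8] = 19; s[9] = 9; s[10] = 21; s[11] = 11; s[12] = 1; s[13] = 13.
Since s[13] = s[2] = 13, the sequence is eventually periodic: after a pre-period of length 1 it cycles with period 11.
For k ≥ 2, s[k] depends only on (k - 2) mod 11. (528 - 2) mod 11 = 9, so s[528] = s[11] = 11.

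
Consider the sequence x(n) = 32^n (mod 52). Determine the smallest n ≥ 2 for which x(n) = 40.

Computing terms: x(1) = 32; x(2) = 36; x(3) = 8; x(4) = 48; x(5) = 28; x(6) = 12; x(7) = 20; x(8) = 16; x(9) = 44; x(10) = 4; x(11) = 24; x(12) = 40; x(13) = 32.
Since x(13) = x(1) = 32, the sequence is periodic with period 12.
The value 40 first appears (with n ≥ 2) at x(12).

12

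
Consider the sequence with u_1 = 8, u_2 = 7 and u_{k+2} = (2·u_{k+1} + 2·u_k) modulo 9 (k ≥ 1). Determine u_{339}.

Computing terms: u_1 = 8, u_2 = 7, u_3 = 3, u_4 = 2, u_5 = 1, u_6 = 6, u_7 = 5, u_8 = 4, u_9 = 0, u_{10} = 8, u_{11} = 7.
Since (u_{10}, u_{11}) = (u_1, u_2) = (8, 7) (two consecutive terms determine the rest), the sequence is periodic with period 9.
(339 - 1) mod 9 = 5, so u_{339} = u_6 = 6.

6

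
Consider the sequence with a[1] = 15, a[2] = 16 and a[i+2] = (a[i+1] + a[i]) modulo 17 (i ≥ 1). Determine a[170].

We have a[1] = 15; a[2] = 16; a[3] = 14; a[4] = 13; a[5] = 10; a[6] = 6; a[7] = 16; a[8] = 5; a[9] = 4; a[10] = 9; a[11] = 13; a[12] = 5; a[13] = 1; a[14] = 6; a[15] = 7; a[16] = 13; a[17] = 3; a[18] = 16; a[19] = 2; a[20] = 1; a[21] = 3; a[22] = 4; a[23] = 7; a[24] = 11; a[25] = 1; a[26] = 12; a[27] = 13; a[28] = 8; a[29] = 4; a[30] = 12; a[31] = 16; a[32] = 11; a[33] = 10; a[34] = 4; a[35] = 14; a[36] = 1; a[37] = 15; a[38] = 16.
Since (a[37], a[38]) = (a[1], a[2]) = (15, 16) (two consecutive terms determine the rest), the sequence is periodic with period 36.
So a[170] = a[1 + ((170-1) mod 36)] = a[26] = 12.

12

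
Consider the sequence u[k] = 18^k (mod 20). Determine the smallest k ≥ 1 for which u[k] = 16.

4

We have u[0] = 1,  u[1] = 18,  u[2] = 4,  u[3] = 12,  u[4] = 16,  u[5] = 8,  u[6] = 4.
Since u[6] = u[2] = 4, the sequence is eventually periodic: after a pre-period of length 2 it cycles with period 4.
The value 16 first appears (with k ≥ 1) at u[4].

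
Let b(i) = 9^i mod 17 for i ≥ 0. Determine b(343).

Listing terms: b(0) = 1; b(1) = 9; b(2) = 13; b(3) = 15; b(4) = 16; b(5) = 8; b(6) = 4; b(7) = 2; b(8) = 1.
The sequence repeats with period 8.
So b(343) = b(0 + ((343-0) mod 8)) = b(7) = 2.

2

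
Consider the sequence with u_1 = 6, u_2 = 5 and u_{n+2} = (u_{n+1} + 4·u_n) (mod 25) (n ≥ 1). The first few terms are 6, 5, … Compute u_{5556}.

11

Computing terms: u_1 = 6; u_2 = 5; u_3 = 4; u_4 = 24; u_5 = 15; u_6 = 11; u_7 = 21; u_8 = 15; u_9 = 24; u_{10} = 9; u_{11} = 5; u_{12} = 16; u_{13} = 11; u_{14} = 0; u_{15} = 19; u_{16} = 19; u_{17} = 20; u_{18} = 21; u_{19} = 1; u_{20} = 10; u_{21} = 14; u_{22} = 4; u_{23} = 10; u_{24} = 1; u_{25} = 16; u_{26} = 20; u_{27} = 9; u_{28} = 14; u_{29} = 0; u_{30} = 6; u_{31} = 6; u_{32} = 5.
The sequence repeats with period 30.
(5556 - 1) mod 30 = 5, so u_{5556} = u_6 = 11.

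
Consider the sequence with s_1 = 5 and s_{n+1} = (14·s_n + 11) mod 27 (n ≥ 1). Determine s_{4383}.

Computing terms: s_1 = 5; s_2 = 0; s_3 = 11; s_4 = 3; s_5 = 26; s_6 = 24; s_7 = 23; s_8 = 9; s_9 = 2; s_{10} = 12; s_{11} = 17; s_{12} = 6; s_{13} = 14; s_{14} = 18; s_{15} = 20; s_{16} = 21; s_{17} = 8; s_{18} = 15; s_{19} = 5.
Since s_{19} = s_1 = 5, the sequence is periodic with period 18.
(4383 - 1) mod 18 = 8, so s_{4383} = s_9 = 2.

2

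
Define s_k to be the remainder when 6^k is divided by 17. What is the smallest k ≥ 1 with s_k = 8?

We have s_0 = 1, s_1 = 6, s_2 = 2, s_3 = 12, s_4 = 4, s_5 = 7, s_6 = 8, s_7 = 14, s_8 = 16, s_9 = 11, s_{10} = 15, s_{11} = 5, s_{12} = 13, s_{13} = 10, s_{14} = 9, s_{15} = 3, s_{16} = 1.
The sequence repeats with period 16.
The value 8 first appears (with k ≥ 1) at s_6.

6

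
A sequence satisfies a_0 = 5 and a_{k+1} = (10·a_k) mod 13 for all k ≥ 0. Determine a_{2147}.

Computing terms: a_0 = 5; a_1 = 11; a_2 = 6; a_3 = 8; a_4 = 2; a_5 = 7; a_6 = 5.
Since a_6 = a_0 = 5, the sequence is periodic with period 6.
So a_{2147} = a_{0 + ((2147-0) mod 6)} = a_5 = 7.

7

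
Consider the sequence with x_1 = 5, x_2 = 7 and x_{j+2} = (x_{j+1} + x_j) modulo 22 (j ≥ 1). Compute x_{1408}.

21

Computing terms: x_1 = 5, x_2 = 7, x_3 = 12, x_4 = 19, x_5 = 9, x_6 = 6, x_7 = 15, x_8 = 21, x_9 = 14, x_{10} = 13, x_{11} = 5, x_{12} = 18, x_{13} = 1, x_{14} = 19, x_{15} = 20, x_{16} = 17, x_{17} = 15, x_{18} = 10, x_{19} = 3, x_{20} = 13, x_{21} = 16, x_{22} = 7, x_{23} = 1, x_{24} = 8, x_{25} = 9, x_{26} = 17, x_{27} = 4, x_{28} = 21, x_{29} = 3, x_{30} = 2, x_{31} = 5, x_{32} = 7.
The sequence repeats with period 30.
(1408 - 1) mod 30 = 27, so x_{1408} = x_{28} = 21.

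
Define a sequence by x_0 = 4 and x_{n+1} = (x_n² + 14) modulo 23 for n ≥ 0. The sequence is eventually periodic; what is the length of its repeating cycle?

3

Listing terms: x_0 = 4, x_1 = 7, x_2 = 17, x_3 = 4.
Since x_3 = x_0 = 4, the sequence is periodic with period 3.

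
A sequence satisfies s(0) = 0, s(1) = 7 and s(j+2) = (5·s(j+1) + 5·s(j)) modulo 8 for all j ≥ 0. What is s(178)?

Computing terms: s(0) = 0; s(1) = 7; s(2) = 3; s(3) = 2; s(4) = 1; s(5) = 7; s(6) = 0; s(7) = 3; s(8) = 7; s(9) = 2; s(10) = 5; s(11) = 3; s(12) = 0; s(13) = 7.
The sequence repeats with period 12.
So s(178) = s(0 + ((178-0) mod 12)) = s(10) = 5.

5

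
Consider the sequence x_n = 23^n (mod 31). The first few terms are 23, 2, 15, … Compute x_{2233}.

x_1 = 23; x_2 = 2; x_3 = 15; x_4 = 4; x_5 = 30; x_6 = 8; x_7 = 29; x_8 = 16; x_9 = 27; x_{10} = 1; x_{11} = 23.
The sequence repeats with period 10.
So x_{2233} = x_{1 + ((2233-1) mod 10)} = x_3 = 15.

15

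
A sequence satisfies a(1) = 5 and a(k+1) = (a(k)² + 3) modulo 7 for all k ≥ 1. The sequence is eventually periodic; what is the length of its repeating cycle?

3

a(1) = 5, a(2) = 0, a(3) = 3, a(4) = 5.
The sequence repeats with period 3.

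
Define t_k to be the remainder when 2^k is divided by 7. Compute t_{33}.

We have t_0 = 1,  t_1 = 2,  t_2 = 4,  t_3 = 1.
The sequence repeats with period 3.
(33 - 0) mod 3 = 0, so t_{33} = t_0 = 1.

1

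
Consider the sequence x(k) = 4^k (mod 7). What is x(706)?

We have x(1) = 4, x(2) = 2, x(3) = 1, x(4) = 4.
Since x(4) = x(1) = 4, the sequence is periodic with period 3.
So x(706) = x(1 + ((706-1) mod 3)) = x(1) = 4.

4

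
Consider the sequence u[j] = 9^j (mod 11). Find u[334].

5

u[1] = 9; u[2] = 4; u[3] = 3; u[4] = 5; u[5] = 1; u[6] = 9.
Since u[6] = u[1] = 9, the sequence is periodic with period 5.
(334 - 1) mod 5 = 3, so u[334] = u[4] = 5.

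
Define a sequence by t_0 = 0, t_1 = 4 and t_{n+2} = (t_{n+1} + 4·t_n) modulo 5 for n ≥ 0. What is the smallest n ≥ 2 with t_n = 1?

We have t_0 = 0,  t_1 = 4,  t_2 = 4,  t_3 = 0,  t_4 = 1,  t_5 = 1,  t_6 = 0,  t_7 = 4.
Since (t_6, t_7) = (t_0, t_1) = (0, 4) (two consecutive terms determine the rest), the sequence is periodic with period 6.
The value 1 first appears (with n ≥ 2) at t_4.

4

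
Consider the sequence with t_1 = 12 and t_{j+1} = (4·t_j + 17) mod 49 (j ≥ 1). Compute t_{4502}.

Computing terms: t_1 = 12,  t_2 = 16,  t_3 = 32,  t_4 = 47,  t_5 = 9,  t_6 = 4,  t_7 = 33,  t_8 = 2,  t_9 = 25,  t_{10} = 19,  t_{11} = 44,  t_{12} = 46,  t_{13} = 5,  t_{14} = 37,  t_{15} = 18,  t_{16} = 40,  t_{17} = 30,  t_{18} = 39,  t_{19} = 26,  t_{20} = 23,  t_{21} = 11,  t_{22} = 12.
Since t_{22} = t_1 = 12, the sequence is periodic with period 21.
So t_{4502} = t_{1 + ((4502-1) mod 21)} = t_8 = 2.

2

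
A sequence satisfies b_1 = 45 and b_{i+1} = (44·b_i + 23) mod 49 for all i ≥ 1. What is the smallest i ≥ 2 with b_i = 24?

b_1 = 45,  b_2 = 43,  b_3 = 4,  b_4 = 3,  b_5 = 8,  b_6 = 32,  b_7 = 10,  b_8 = 22,  b_9 = 11,  b_{10} = 17,  b_{11} = 36,  b_{12} = 39,  b_{13} = 24,  b_{14} = 1,  b_{15} = 18,  b_{16} = 31,  b_{17} = 15,  b_{18} = 46,  b_{19} = 38,  b_{20} = 29,  b_{21} = 25,  b_{22} = 45.
The sequence repeats with period 21.
The value 24 first appears (with i ≥ 2) at b_{13}.

13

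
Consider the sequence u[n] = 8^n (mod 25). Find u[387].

We have u[0] = 1, u[1] = 8, u[2] = 14, u[3] = 12, u[4] = 21, u[5] = 18, u[6] = 19, u[7] = 2, u[8] = 16, u[9] = 3, u[10] = 24, u[11] = 17, u[12] = 11, u[13] = 13, u[14] = 4, u[15] = 7, u[16] = 6, u[17] = 23, u[18] = 9, u[19] = 22, u[20] = 1.
The sequence repeats with period 20.
So u[387] = u[0 + ((387-0) mod 20)] = u[7] = 2.

2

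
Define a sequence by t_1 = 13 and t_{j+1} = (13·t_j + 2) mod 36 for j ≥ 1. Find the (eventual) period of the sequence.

Listing terms: t_1 = 13; t_2 = 27; t_3 = 29; t_4 = 19; t_5 = 33; t_6 = 35; t_7 = 25; t_8 = 3; t_9 = 5; t_{10} = 31; t_{11} = 9; t_{12} = 11; t_{13} = 1; t_{14} = 15; t_{15} = 17; t_{16} = 7; t_{17} = 21; t_{18} = 23; t_{19} = 13.
Since t_{19} = t_1 = 13, the sequence is periodic with period 18.

18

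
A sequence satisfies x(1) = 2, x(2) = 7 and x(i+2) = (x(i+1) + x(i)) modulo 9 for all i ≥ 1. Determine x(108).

4

We have x(1) = 2; x(2) = 7; x(3) = 0; x(4) = 7; x(5) = 7; x(6) = 5; x(7) = 3; x(8) = 8; x(9) = 2; x(10) = 1; x(11) = 3; x(12) = 4; x(13) = 7; x(14) = 2; x(15) = 0; x(16) = 2; x(17) = 2; x(18) = 4; x(19) = 6; x(20) = 1; x(21) = 7; x(22) = 8; x(23) = 6; x(24) = 5; x(25) = 2; x(26) = 7.
Since (x(25), x(26)) = (x(1), x(2)) = (2, 7) (two consecutive terms determine the rest), the sequence is periodic with period 24.
So x(108) = x(1 + ((108-1) mod 24)) = x(12) = 4.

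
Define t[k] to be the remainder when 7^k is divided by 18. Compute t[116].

13

We have t[0] = 1,  t[1] = 7,  t[2] = 13,  t[3] = 1.
The sequence repeats with period 3.
(116 - 0) mod 3 = 2, so t[116] = t[2] = 13.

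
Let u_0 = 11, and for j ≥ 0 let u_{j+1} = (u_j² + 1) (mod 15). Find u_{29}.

5

Listing terms: u_0 = 11; u_1 = 2; u_2 = 5; u_3 = 11.
Since u_3 = u_0 = 11, the sequence is periodic with period 3.
(29 - 0) mod 3 = 2, so u_{29} = u_2 = 5.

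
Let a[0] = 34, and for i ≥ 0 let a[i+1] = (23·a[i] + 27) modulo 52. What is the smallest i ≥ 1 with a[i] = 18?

We have a[0] = 34; a[1] = 29; a[2] = 18; a[3] = 25; a[4] = 30; a[5] = 41; a[6] = 34.
The sequence repeats with period 6.
The value 18 first appears (with i ≥ 1) at a[2].

2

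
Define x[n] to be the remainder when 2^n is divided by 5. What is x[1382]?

We have x[1] = 2; x[2] = 4; x[3] = 3; x[4] = 1; x[5] = 2.
The sequence repeats with period 4.
(1382 - 1) mod 4 = 1, so x[1382] = x[2] = 4.

4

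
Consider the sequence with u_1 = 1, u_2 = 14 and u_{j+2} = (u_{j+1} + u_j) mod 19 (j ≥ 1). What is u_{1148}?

5

Computing terms: u_1 = 1,  u_2 = 14,  u_3 = 15,  u_4 = 10,  u_5 = 6,  u_6 = 16,  u_7 = 3,  u_8 = 0,  u_9 = 3,  u_{10} = 3,  u_{11} = 6,  u_{12} = 9,  u_{13} = 15,  u_{14} = 5,  u_{15} = 1,  u_{16} = 6,  u_{17} = 7,  u_{18} = 13,  u_{19} = 1,  u_{20} = 14.
The sequence repeats with period 18.
So u_{1148} = u_{1 + ((1148-1) mod 18)} = u_{14} = 5.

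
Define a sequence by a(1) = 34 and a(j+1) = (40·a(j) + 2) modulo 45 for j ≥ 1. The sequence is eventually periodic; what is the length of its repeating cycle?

9

a(1) = 34, a(2) = 12, a(3) = 32, a(4) = 22, a(5) = 27, a(6) = 2, a(7) = 37, a(8) = 42, a(9) = 17, a(10) = 7, a(11) = 12.
Since a(11) = a(2) = 12, the sequence is eventually periodic: after a pre-period of length 1 it cycles with period 9.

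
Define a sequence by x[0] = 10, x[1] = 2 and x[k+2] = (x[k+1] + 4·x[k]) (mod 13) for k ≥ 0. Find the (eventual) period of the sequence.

Listing terms: x[0] = 10, x[1] = 2, x[2] = 3, x[3] = 11, x[4] = 10, x[5] = 2.
The sequence repeats with period 4.

4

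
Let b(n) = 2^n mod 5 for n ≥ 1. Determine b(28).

We have b(1) = 2, b(2) = 4, b(3) = 3, b(4) = 1, b(5) = 2.
The sequence repeats with period 4.
(28 - 1) mod 4 = 3, so b(28) = b(4) = 1.

1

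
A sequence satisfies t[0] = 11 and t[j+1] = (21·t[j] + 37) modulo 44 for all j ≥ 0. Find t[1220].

11

Computing terms: t[0] = 11, t[1] = 4, t[2] = 33, t[3] = 26, t[4] = 11.
Since t[4] = t[0] = 11, the sequence is periodic with period 4.
So t[1220] = t[0 + ((1220-0) mod 4)] = t[0] = 11.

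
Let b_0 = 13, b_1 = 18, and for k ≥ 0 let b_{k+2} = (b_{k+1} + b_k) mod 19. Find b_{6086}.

Listing terms: b_0 = 13, b_1 = 18, b_2 = 12, b_3 = 11, b_4 = 4, b_5 = 15, b_6 = 0, b_7 = 15, b_8 = 15, b_9 = 11, b_{10} = 7, b_{11} = 18, b_{12} = 6, b_{13} = 5, b_{14} = 11, b_{15} = 16, b_{16} = 8, b_{17} = 5, b_{18} = 13, b_{19} = 18.
Since (b_{18}, b_{19}) = (b_0, b_1) = (13, 18) (two consecutive terms determine the rest), the sequence is periodic with period 18.
So b_{6086} = b_{0 + ((6086-0) mod 18)} = b_2 = 12.

12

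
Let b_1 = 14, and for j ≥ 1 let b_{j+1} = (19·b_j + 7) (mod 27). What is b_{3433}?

8

We have b_1 = 14, b_2 = 3, b_3 = 10, b_4 = 8, b_5 = 24, b_6 = 4, b_7 = 2, b_8 = 18, b_9 = 25, b_{10} = 23, b_{11} = 12, b_{12} = 19, b_{13} = 17, b_{14} = 6, b_{15} = 13, b_{16} = 11, b_{17} = 0, b_{18} = 7, b_{19} = 5, b_{20} = 21, b_{21} = 1, b_{22} = 26, b_{23} = 15, b_{24} = 22, b_{25} = 20, b_{26} = 9, b_{27} = 16, b_{28} = 14.
The sequence repeats with period 27.
(3433 - 1) mod 27 = 3, so b_{3433} = b_4 = 8.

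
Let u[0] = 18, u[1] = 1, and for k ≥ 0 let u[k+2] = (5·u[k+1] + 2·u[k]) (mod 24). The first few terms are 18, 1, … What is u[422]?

We have u[0] = 18,  u[1] = 1,  u[2] = 17,  u[3] = 15,  u[4] = 13,  u[5] = 23,  u[6] = 21,  u[7] = 7,  u[8] = 5,  u[9] = 15,  u[10] = 13.
Since (u[9], u[10]) = (u[3], u[4]) = (15, 13) (two consecutive terms determine the rest), the sequence is eventually periodic: after a pre-period of length 3 it cycles with period 6.
For k ≥ 3, u[k] depends only on (k - 3) mod 6. (422 - 3) mod 6 = 5, so u[422] = u[8] = 5.

5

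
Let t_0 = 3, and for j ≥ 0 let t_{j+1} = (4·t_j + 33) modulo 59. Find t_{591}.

23

Computing terms: t_0 = 3, t_1 = 45, t_2 = 36, t_3 = 0, t_4 = 33, t_5 = 47, t_6 = 44, t_7 = 32, t_8 = 43, t_9 = 28, t_{10} = 27, t_{11} = 23, t_{12} = 7, t_{13} = 2, t_{14} = 41, t_{15} = 20, t_{16} = 54, t_{17} = 13, t_{18} = 26, t_{19} = 19, t_{20} = 50, t_{21} = 56, t_{22} = 21, t_{23} = 58, t_{24} = 29, t_{25} = 31, t_{26} = 39, t_{27} = 12, t_{28} = 22, t_{29} = 3.
Since t_{29} = t_0 = 3, the sequence is periodic with period 29.
(591 - 0) mod 29 = 11, so t_{591} = t_{11} = 23.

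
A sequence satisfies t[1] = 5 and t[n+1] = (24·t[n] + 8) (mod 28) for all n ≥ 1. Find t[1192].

t[1] = 5, t[2] = 16, t[3] = 0, t[4] = 8, t[5] = 4, t[6] = 20, t[7] = 12, t[8] = 16.
Since t[8] = t[2] = 16, the sequence is eventually periodic: after a pre-period of length 1 it cycles with period 6.
For n ≥ 2, t[n] depends only on (n - 2) mod 6. (1192 - 2) mod 6 = 2, so t[1192] = t[4] = 8.

8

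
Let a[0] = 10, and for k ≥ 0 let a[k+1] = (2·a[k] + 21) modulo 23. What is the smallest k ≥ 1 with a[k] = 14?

7

We have a[0] = 10; a[1] = 18; a[2] = 11; a[3] = 20; a[4] = 15; a[5] = 5; a[6] = 8; a[7] = 14; a[8] = 3; a[9] = 4; a[10] = 6; a[11] = 10.
Since a[11] = a[0] = 10, the sequence is periodic with period 11.
The value 14 first appears (with k ≥ 1) at a[7].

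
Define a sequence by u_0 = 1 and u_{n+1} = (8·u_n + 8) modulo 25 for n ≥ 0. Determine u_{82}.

u_0 = 1, u_1 = 16, u_2 = 11, u_3 = 21, u_4 = 1.
Since u_4 = u_0 = 1, the sequence is periodic with period 4.
So u_{82} = u_{0 + ((82-0) mod 4)} = u_2 = 11.

11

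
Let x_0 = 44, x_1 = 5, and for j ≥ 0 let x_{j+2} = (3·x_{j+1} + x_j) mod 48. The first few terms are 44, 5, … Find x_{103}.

41

Listing terms: x_0 = 44, x_1 = 5, x_2 = 11, x_3 = 38, x_4 = 29, x_5 = 29, x_6 = 20, x_7 = 41, x_8 = 47, x_9 = 38, x_{10} = 17, x_{11} = 41, x_{12} = 44, x_{13} = 29, x_{14} = 35, x_{15} = 38, x_{16} = 5, x_{17} = 5, x_{18} = 20, x_{19} = 17, x_{20} = 23, x_{21} = 38, x_{22} = 41, x_{23} = 17, x_{24} = 44, x_{25} = 5.
The sequence repeats with period 24.
So x_{103} = x_{0 + ((103-0) mod 24)} = x_7 = 41.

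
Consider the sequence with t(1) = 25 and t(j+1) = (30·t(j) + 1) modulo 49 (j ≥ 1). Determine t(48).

Listing terms: t(1) = 25,  t(2) = 16,  t(3) = 40,  t(4) = 25.
Since t(4) = t(1) = 25, the sequence is periodic with period 3.
So t(48) = t(1 + ((48-1) mod 3)) = t(3) = 40.

40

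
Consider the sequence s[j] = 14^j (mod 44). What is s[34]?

4

Listing terms: s[1] = 14,  s[2] = 20,  s[3] = 16,  s[4] = 4,  s[5] = 12,  s[6] = 36,  s[7] = 20.
Since s[7] = s[2] = 20, the sequence is eventually periodic: after a pre-period of length 1 it cycles with period 5.
For j ≥ 2, s[j] depends only on (j - 2) mod 5. (34 - 2) mod 5 = 2, so s[34] = s[4] = 4.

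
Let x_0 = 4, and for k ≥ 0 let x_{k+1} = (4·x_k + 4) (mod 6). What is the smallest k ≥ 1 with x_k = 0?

2

Computing terms: x_0 = 4,  x_1 = 2,  x_2 = 0,  x_3 = 4.
Since x_3 = x_0 = 4, the sequence is periodic with period 3.
The value 0 first appears (with k ≥ 1) at x_2.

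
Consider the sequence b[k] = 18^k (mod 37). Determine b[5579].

35

Listing terms: b[0] = 1,  b[1] = 18,  b[2] = 28,  b[3] = 23,  b[4] = 7,  b[5] = 15,  b[6] = 11,  b[7] = 13,  b[8] = 12,  b[9] = 31,  b[10] = 3,  b[11] = 17,  b[12] = 10,  b[13] = 32,  b[14] = 21,  b[15] = 8,  b[16] = 33,  b[17] = 2,  b[18] = 36,  b[19] = 19,  b[20] = 9,  b[21] = 14,  b[22] = 30,  b[23] = 22,  b[24] = 26,  b[25] = 24,  b[26] = 25,  b[27] = 6,  b[28] = 34,  b[29] = 20,  b[30] = 27,  b[31] = 5,  b[32] = 16,  b[33] = 29,  b[34] = 4,  b[35] = 35,  b[36] = 1.
The sequence repeats with period 36.
(5579 - 0) mod 36 = 35, so b[5579] = b[35] = 35.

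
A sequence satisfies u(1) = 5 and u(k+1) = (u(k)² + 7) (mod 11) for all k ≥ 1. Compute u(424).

We have u(1) = 5, u(2) = 10, u(3) = 8, u(4) = 5.
Since u(4) = u(1) = 5, the sequence is periodic with period 3.
So u(424) = u(1 + ((424-1) mod 3)) = u(1) = 5.

5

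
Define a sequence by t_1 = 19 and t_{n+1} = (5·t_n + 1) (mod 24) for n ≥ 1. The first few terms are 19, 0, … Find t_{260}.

Listing terms: t_1 = 19, t_2 = 0, t_3 = 1, t_4 = 6, t_5 = 7, t_6 = 12, t_7 = 13, t_8 = 18, t_9 = 19.
Since t_9 = t_1 = 19, the sequence is periodic with period 8.
(260 - 1) mod 8 = 3, so t_{260} = t_4 = 6.

6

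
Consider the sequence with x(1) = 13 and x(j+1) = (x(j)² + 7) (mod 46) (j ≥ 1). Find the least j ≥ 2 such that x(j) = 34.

Listing terms: x(1) = 13, x(2) = 38, x(3) = 25, x(4) = 34, x(5) = 13.
The sequence repeats with period 4.
The value 34 first appears (with j ≥ 2) at x(4).

4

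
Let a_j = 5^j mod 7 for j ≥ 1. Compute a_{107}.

3

a_1 = 5; a_2 = 4; a_3 = 6; a_4 = 2; a_5 = 3; a_6 = 1; a_7 = 5.
Since a_7 = a_1 = 5, the sequence is periodic with period 6.
(107 - 1) mod 6 = 4, so a_{107} = a_5 = 3.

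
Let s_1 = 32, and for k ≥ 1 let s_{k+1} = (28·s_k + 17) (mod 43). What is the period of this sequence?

42

Listing terms: s_1 = 32,  s_2 = 10,  s_3 = 39,  s_4 = 34,  s_5 = 23,  s_6 = 16,  s_7 = 35,  s_8 = 8,  s_9 = 26,  s_{10} = 14,  s_{11} = 22,  s_{12} = 31,  s_{13} = 25,  s_{14} = 29,  s_{15} = 12,  s_{16} = 9,  s_{17} = 11,  s_{18} = 24,  s_{19} = 1,  s_{20} = 2,  s_{21} = 30,  s_{22} = 40,  s_{23} = 19,  s_{24} = 33,  s_{25} = 38,  s_{26} = 6,  s_{27} = 13,  s_{28} = 37,  s_{29} = 21,  s_{30} = 3,  s_{31} = 15,  s_{32} = 7,  s_{33} = 41,  s_{34} = 4,  s_{35} = 0,  s_{36} = 17,  s_{37} = 20,  s_{38} = 18,  s_{39} = 5,  s_{40} = 28,  s_{41} = 27,  s_{42} = 42,  s_{43} = 32.
Since s_{43} = s_1 = 32, the sequence is periodic with period 42.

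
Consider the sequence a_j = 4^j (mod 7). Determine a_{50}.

We have a_1 = 4, a_2 = 2, a_3 = 1, a_4 = 4.
The sequence repeats with period 3.
(50 - 1) mod 3 = 1, so a_{50} = a_2 = 2.

2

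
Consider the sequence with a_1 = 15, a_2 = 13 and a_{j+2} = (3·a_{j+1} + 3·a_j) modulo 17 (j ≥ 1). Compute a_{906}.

12

We have a_1 = 15,  a_2 = 13,  a_3 = 16,  a_4 = 2,  a_5 = 3,  a_6 = 15,  a_7 = 3,  a_8 = 3,  a_9 = 1,  a_{10} = 12,  a_{11} = 5,  a_{12} = 0,  a_{13} = 15,  a_{14} = 11,  a_{15} = 10,  a_{16} = 12,  a_{17} = 15,  a_{18} = 13.
Since (a_{17}, a_{18}) = (a_1, a_2) = (15, 13) (two consecutive terms determine the rest), the sequence is periodic with period 16.
So a_{906} = a_{1 + ((906-1) mod 16)} = a_{10} = 12.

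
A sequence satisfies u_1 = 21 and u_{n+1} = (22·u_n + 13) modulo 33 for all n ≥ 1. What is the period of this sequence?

3

Computing terms: u_1 = 21; u_2 = 13; u_3 = 2; u_4 = 24; u_5 = 13.
Since u_5 = u_2 = 13, the sequence is eventually periodic: after a pre-period of length 1 it cycles with period 3.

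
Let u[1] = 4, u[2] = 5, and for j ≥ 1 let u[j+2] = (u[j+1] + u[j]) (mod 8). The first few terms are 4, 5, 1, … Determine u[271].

u[1] = 4,  u[2] = 5,  u[3] = 1,  u[4] = 6,  u[5] = 7,  u[6] = 5,  u[7] = 4,  u[8] = 1,  u[9] = 5,  u[10] = 6,  u[11] = 3,  u[12] = 1,  u[13] = 4,  u[14] = 5.
Since (u[13], u[14]) = (u[1], u[2]) = (4, 5) (two consecutive terms determine the rest), the sequence is periodic with period 12.
(271 - 1) mod 12 = 6, so u[271] = u[7] = 4.

4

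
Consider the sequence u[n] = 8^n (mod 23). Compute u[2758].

4

Computing terms: u[1] = 8; u[2] = 18; u[3] = 6; u[4] = 2; u[5] = 16; u[6] = 13; u[7] = 12; u[8] = 4; u[9] = 9; u[10] = 3; u[11] = 1; u[12] = 8.
Since u[12] = u[1] = 8, the sequence is periodic with period 11.
(2758 - 1) mod 11 = 7, so u[2758] = u[8] = 4.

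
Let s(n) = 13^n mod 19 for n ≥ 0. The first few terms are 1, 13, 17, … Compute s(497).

s(0) = 1, s(1) = 13, s(2) = 17, s(3) = 12, s(4) = 4, s(5) = 14, s(6) = 11, s(7) = 10, s(8) = 16, s(9) = 18, s(10) = 6, s(11) = 2, s(12) = 7, s(13) = 15, s(14) = 5, s(15) = 8, s(16) = 9, s(17) = 3, s(18) = 1.
The sequence repeats with period 18.
(497 - 0) mod 18 = 11, so s(497) = s(11) = 2.

2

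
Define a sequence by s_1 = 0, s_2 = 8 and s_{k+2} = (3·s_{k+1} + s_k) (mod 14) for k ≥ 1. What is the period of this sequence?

16

We have s_1 = 0, s_2 = 8, s_3 = 10, s_4 = 10, s_5 = 12, s_6 = 4, s_7 = 10, s_8 = 6, s_9 = 0, s_{10} = 6, s_{11} = 4, s_{12} = 4, s_{13} = 2, s_{14} = 10, s_{15} = 4, s_{16} = 8, s_{17} = 0, s_{18} = 8.
Since (s_{17}, s_{18}) = (s_1, s_2) = (0, 8) (two consecutive terms determine the rest), the sequence is periodic with period 16.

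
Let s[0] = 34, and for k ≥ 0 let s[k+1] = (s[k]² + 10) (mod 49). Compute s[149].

12

s[0] = 34, s[1] = 39, s[2] = 12, s[3] = 7, s[4] = 10, s[5] = 12.
Since s[5] = s[2] = 12, the sequence is eventually periodic: after a pre-period of length 2 it cycles with period 3.
For k ≥ 2, s[k] depends only on (k - 2) mod 3. (149 - 2) mod 3 = 0, so s[149] = s[2] = 12.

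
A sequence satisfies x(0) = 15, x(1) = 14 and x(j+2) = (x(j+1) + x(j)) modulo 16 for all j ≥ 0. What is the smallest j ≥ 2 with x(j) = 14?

We have x(0) = 15, x(1) = 14, x(2) = 13, x(3) = 11, x(4) = 8, x(5) = 3, x(6) = 11, x(7) = 14, x(8) = 9, x(9) = 7, x(10) = 0, x(11) = 7, x(12) = 7, x(13) = 14, x(14) = 5, x(15) = 3, x(16) = 8, x(17) = 11, x(18) = 3, x(19) = 14, x(20) = 1, x(21) = 15, x(22) = 0, x(23) = 15, x(24) = 15, x(25) = 14.
The sequence repeats with period 24.
The value 14 first appears (with j ≥ 2) at x(7).

7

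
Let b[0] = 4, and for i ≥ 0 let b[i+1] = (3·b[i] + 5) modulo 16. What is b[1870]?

Computing terms: b[0] = 4, b[1] = 1, b[2] = 8, b[3] = 13, b[4] = 12, b[5] = 9, b[6] = 0, b[7] = 5, b[8] = 4.
Since b[8] = b[0] = 4, the sequence is periodic with period 8.
(1870 - 0) mod 8 = 6, so b[1870] = b[6] = 0.

0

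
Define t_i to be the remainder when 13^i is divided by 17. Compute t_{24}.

t_1 = 13; t_2 = 16; t_3 = 4; t_4 = 1; t_5 = 13.
Since t_5 = t_1 = 13, the sequence is periodic with period 4.
So t_{24} = t_{1 + ((24-1) mod 4)} = t_4 = 1.

1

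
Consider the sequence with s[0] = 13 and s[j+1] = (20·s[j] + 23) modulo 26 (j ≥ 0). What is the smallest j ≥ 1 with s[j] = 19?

We have s[0] = 13,  s[1] = 23,  s[2] = 15,  s[3] = 11,  s[4] = 9,  s[5] = 21,  s[6] = 1,  s[7] = 17,  s[8] = 25,  s[9] = 3,  s[10] = 5,  s[11] = 19,  s[12] = 13.
The sequence repeats with period 12.
The value 19 first appears (with j ≥ 1) at s[11].

11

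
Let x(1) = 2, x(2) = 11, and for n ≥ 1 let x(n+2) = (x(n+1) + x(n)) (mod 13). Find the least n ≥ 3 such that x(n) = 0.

3

Computing terms: x(1) = 2, x(2) = 11, x(3) = 0, x(4) = 11, x(5) = 11, x(6) = 9, x(7) = 7, x(8) = 3, x(9) = 10, x(10) = 0, x(11) = 10, x(12) = 10, x(13) = 7, x(14) = 4, x(15) = 11, x(16) = 2, x(17) = 0, x(18) = 2, x(19) = 2, x(20) = 4, x(21) = 6, x(22) = 10, x(23) = 3, x(24) = 0, x(25) = 3, x(26) = 3, x(27) = 6, x(28) = 9, x(29) = 2, x(30) = 11.
The sequence repeats with period 28.
The value 0 first appears (with n ≥ 3) at x(3).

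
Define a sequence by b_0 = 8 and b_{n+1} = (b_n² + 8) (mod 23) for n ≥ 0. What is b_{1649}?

b_0 = 8; b_1 = 3; b_2 = 17; b_3 = 21; b_4 = 12; b_5 = 14; b_6 = 20; b_7 = 17.
Since b_7 = b_2 = 17, the sequence is eventually periodic: after a pre-period of length 2 it cycles with period 5.
For n ≥ 2, b_n depends only on (n - 2) mod 5. (1649 - 2) mod 5 = 2, so b_{1649} = b_4 = 12.

12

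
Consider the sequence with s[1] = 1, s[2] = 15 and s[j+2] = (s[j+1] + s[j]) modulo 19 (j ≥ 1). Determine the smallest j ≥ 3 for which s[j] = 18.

We have s[1] = 1,  s[2] = 15,  s[3] = 16,  s[4] = 12,  s[5] = 9,  s[6] = 2,  s[7] = 11,  s[8] = 13,  s[9] = 5,  s[10] = 18,  s[11] = 4,  s[12] = 3,  s[13] = 7,  s[14] = 10,  s[15] = 17,  s[16] = 8,  s[17] = 6,  s[18] = 14,  s[19] = 1,  s[20] = 15.
Since (s[19], s[20]) = (s[1], s[2]) = (1, 15) (two consecutive terms determine the rest), the sequence is periodic with period 18.
The value 18 first appears (with j ≥ 3) at s[10].

10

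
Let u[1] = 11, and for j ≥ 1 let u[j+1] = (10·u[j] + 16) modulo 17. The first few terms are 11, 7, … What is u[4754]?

7

We have u[1] = 11; u[2] = 7; u[3] = 1; u[4] = 9; u[5] = 4; u[6] = 5; u[7] = 15; u[8] = 13; u[9] = 10; u[10] = 14; u[11] = 3; u[12] = 12; u[13] = 0; u[14] = 16; u[15] = 6; u[16] = 8; u[17] = 11.
Since u[17] = u[1] = 11, the sequence is periodic with period 16.
So u[4754] = u[1 + ((4754-1) mod 16)] = u[2] = 7.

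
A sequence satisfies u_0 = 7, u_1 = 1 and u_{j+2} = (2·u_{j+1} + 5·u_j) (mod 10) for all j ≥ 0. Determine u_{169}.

Computing terms: u_0 = 7; u_1 = 1; u_2 = 7; u_3 = 9; u_4 = 3; u_5 = 1; u_6 = 7.
Since (u_5, u_6) = (u_1, u_2) = (1, 7) (two consecutive terms determine the rest), the sequence is eventually periodic: after a pre-period of length 1 it cycles with period 4.
For j ≥ 1, u_j depends only on (j - 1) mod 4. (169 - 1) mod 4 = 0, so u_{169} = u_1 = 1.

1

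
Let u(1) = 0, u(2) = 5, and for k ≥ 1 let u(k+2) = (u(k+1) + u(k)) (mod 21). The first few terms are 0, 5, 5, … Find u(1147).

2

We have u(1) = 0,  u(2) = 5,  u(3) = 5,  u(4) = 10,  u(5) = 15,  u(6) = 4,  u(7) = 19,  u(8) = 2,  u(9) = 0,  u(10) = 2,  u(11) = 2,  u(12) = 4,  u(13) = 6,  u(14) = 10,  u(15) = 16,  u(16) = 5,  u(17) = 0,  u(18) = 5.
Since (u(17), u(18)) = (u(1), u(2)) = (0, 5) (two consecutive terms determine the rest), the sequence is periodic with period 16.
So u(1147) = u(1 + ((1147-1) mod 16)) = u(11) = 2.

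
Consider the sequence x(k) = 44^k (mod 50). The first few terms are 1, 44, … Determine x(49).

Computing terms: x(0) = 1, x(1) = 44, x(2) = 36, x(3) = 34, x(4) = 46, x(5) = 24, x(6) = 6, x(7) = 14, x(8) = 16, x(9) = 4, x(10) = 26, x(11) = 44.
Since x(11) = x(1) = 44, the sequence is eventually periodic: after a pre-period of length 1 it cycles with period 10.
For k ≥ 1, x(k) depends only on (k - 1) mod 10. (49 - 1) mod 10 = 8, so x(49) = x(9) = 4.

4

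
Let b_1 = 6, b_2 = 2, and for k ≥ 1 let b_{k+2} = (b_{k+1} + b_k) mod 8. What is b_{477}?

We have b_1 = 6, b_2 = 2, b_3 = 0, b_4 = 2, b_5 = 2, b_6 = 4, b_7 = 6, b_8 = 2.
The sequence repeats with period 6.
(477 - 1) mod 6 = 2, so b_{477} = b_3 = 0.

0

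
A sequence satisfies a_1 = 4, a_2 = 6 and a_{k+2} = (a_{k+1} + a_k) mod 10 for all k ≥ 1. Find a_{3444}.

6

a_1 = 4; a_2 = 6; a_3 = 0; a_4 = 6; a_5 = 6; a_6 = 2; a_7 = 8; a_8 = 0; a_9 = 8; a_{10} = 8; a_{11} = 6; a_{12} = 4; a_{13} = 0; a_{14} = 4; a_{15} = 4; a_{16} = 8; a_{17} = 2; a_{18} = 0; a_{19} = 2; a_{20} = 2; a_{21} = 4; a_{22} = 6.
The sequence repeats with period 20.
(3444 - 1) mod 20 = 3, so a_{3444} = a_4 = 6.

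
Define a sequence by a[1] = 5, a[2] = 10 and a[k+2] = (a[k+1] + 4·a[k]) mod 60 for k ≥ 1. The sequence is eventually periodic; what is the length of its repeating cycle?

8

We have a[1] = 5, a[2] = 10, a[3] = 30, a[4] = 10, a[5] = 10, a[6] = 50, a[7] = 30, a[8] = 50, a[9] = 50, a[10] = 10, a[11] = 30.
Since (a[10], a[11]) = (a[2], a[3]) = (10, 30) (two consecutive terms determine the rest), the sequence is eventually periodic: after a pre-period of length 1 it cycles with period 8.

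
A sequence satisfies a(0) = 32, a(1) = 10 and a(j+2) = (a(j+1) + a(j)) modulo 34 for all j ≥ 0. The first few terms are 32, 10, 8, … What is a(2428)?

14

We have a(0) = 32, a(1) = 10, a(2) = 8, a(3) = 18, a(4) = 26, a(5) = 10, a(6) = 2, a(7) = 12, a(8) = 14, a(9) = 26, a(10) = 6, a(11) = 32, a(12) = 4, a(13) = 2, a(14) = 6, a(15) = 8, a(16) = 14, a(17) = 22, a(18) = 2, a(19) = 24, a(20) = 26, a(21) = 16, a(22) = 8, a(23) = 24, a(24) = 32, a(25) = 22, a(26) = 20, a(27) = 8, a(28) = 28, a(29) = 2, a(30) = 30, a(31) = 32, a(32) = 28, a(33) = 26, a(34) = 20, a(35) = 12, a(36) = 32, a(37) = 10.
Since (a(36), a(37)) = (a(0), a(1)) = (32, 10) (two consecutive terms determine the rest), the sequence is periodic with period 36.
(2428 - 0) mod 36 = 16, so a(2428) = a(16) = 14.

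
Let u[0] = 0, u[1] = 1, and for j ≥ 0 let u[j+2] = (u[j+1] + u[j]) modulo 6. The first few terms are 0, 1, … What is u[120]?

Listing terms: u[0] = 0; u[1] = 1; u[2] = 1; u[3] = 2; u[4] = 3; u[5] = 5; u[6] = 2; u[7] = 1; u[8] = 3; u[9] = 4; u[10] = 1; u[11] = 5; u[12] = 0; u[13] = 5; u[14] = 5; u[15] = 4; u[16] = 3; u[17] = 1; u[18] = 4; u[19] = 5; u[20] = 3; u[21] = 2; u[22] = 5; u[23] = 1; u[24] = 0; u[25] = 1.
The sequence repeats with period 24.
(120 - 0) mod 24 = 0, so u[120] = u[0] = 0.

0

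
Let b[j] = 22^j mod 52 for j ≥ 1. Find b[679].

We have b[1] = 22,  b[2] = 16,  b[3] = 40,  b[4] = 48,  b[5] = 16.
Since b[5] = b[2] = 16, the sequence is eventually periodic: after a pre-period of length 1 it cycles with period 3.
For j ≥ 2, b[j] depends only on (j - 2) mod 3. (679 - 2) mod 3 = 2, so b[679] = b[4] = 48.

48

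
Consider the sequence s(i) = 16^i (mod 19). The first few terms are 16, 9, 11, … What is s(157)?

5

Computing terms: s(1) = 16,  s(2) = 9,  s(3) = 11,  s(4) = 5,  s(5) = 4,  s(6) = 7,  s(7) = 17,  s(8) = 6,  s(9) = 1,  s(10) = 16.
Since s(10) = s(1) = 16, the sequence is periodic with period 9.
(157 - 1) mod 9 = 3, so s(157) = s(4) = 5.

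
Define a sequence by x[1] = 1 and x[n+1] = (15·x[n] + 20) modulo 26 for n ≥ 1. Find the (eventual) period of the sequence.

12

Computing terms: x[1] = 1, x[2] = 9, x[3] = 25, x[4] = 5, x[5] = 17, x[6] = 15, x[7] = 11, x[8] = 3, x[9] = 13, x[10] = 7, x[11] = 21, x[12] = 23, x[13] = 1.
The sequence repeats with period 12.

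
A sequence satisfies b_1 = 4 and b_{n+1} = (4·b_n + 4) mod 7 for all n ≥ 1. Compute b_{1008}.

Listing terms: b_1 = 4,  b_2 = 6,  b_3 = 0,  b_4 = 4.
Since b_4 = b_1 = 4, the sequence is periodic with period 3.
So b_{1008} = b_{1 + ((1008-1) mod 3)} = b_3 = 0.

0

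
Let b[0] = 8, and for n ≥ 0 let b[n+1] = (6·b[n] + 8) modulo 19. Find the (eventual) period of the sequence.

Computing terms: b[0] = 8; b[1] = 18; b[2] = 2; b[3] = 1; b[4] = 14; b[5] = 16; b[6] = 9; b[7] = 5; b[8] = 0; b[9] = 8.
The sequence repeats with period 9.

9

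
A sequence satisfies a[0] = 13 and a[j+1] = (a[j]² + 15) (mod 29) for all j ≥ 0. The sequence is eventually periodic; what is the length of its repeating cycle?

Computing terms: a[0] = 13,  a[1] = 10,  a[2] = 28,  a[3] = 16,  a[4] = 10.
Since a[4] = a[1] = 10, the sequence is eventually periodic: after a pre-period of length 1 it cycles with period 3.

3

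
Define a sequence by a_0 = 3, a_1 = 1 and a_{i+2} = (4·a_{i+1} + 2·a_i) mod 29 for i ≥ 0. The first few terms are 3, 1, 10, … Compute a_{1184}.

We have a_0 = 3,  a_1 = 1,  a_2 = 10,  a_3 = 13,  a_4 = 14,  a_5 = 24,  a_6 = 8,  a_7 = 22,  a_8 = 17,  a_9 = 25,  a_{10} = 18,  a_{11} = 6,  a_{12} = 2,  a_{13} = 20,  a_{14} = 26,  a_{15} = 28,  a_{16} = 19,  a_{17} = 16,  a_{18} = 15,  a_{19} = 5,  a_{20} = 21,  a_{21} = 7,  a_{22} = 12,  a_{23} = 4,  a_{24} = 11,  a_{25} = 23,  a_{26} = 27,  a_{27} = 9,  a_{28} = 3,  a_{29} = 1.
Since (a_{28}, a_{29}) = (a_0, a_1) = (3, 1) (two consecutive terms determine the rest), the sequence is periodic with period 28.
So a_{1184} = a_{0 + ((1184-0) mod 28)} = a_8 = 17.

17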